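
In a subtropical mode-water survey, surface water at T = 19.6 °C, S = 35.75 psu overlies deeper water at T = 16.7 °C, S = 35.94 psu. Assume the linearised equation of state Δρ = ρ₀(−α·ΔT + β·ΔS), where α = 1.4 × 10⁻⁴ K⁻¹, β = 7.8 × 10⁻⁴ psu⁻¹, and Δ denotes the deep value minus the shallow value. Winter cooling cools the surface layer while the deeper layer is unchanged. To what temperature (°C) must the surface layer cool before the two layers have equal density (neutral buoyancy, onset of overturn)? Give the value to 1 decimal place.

15.6 °C

Neutral buoyancy requires Δρ = 0, i.e. −α(T_deep − T_surf′) + β(S_deep − S_surf) = 0.
T_surf′ = T_deep − (β/α)·ΔS = 16.7 − (7.8 × 10⁻⁴/1.4 × 10⁻⁴)·(+0.19) = 15.641 °C.
Cooling required: 19.6 − (15.641) = 3.959 °C.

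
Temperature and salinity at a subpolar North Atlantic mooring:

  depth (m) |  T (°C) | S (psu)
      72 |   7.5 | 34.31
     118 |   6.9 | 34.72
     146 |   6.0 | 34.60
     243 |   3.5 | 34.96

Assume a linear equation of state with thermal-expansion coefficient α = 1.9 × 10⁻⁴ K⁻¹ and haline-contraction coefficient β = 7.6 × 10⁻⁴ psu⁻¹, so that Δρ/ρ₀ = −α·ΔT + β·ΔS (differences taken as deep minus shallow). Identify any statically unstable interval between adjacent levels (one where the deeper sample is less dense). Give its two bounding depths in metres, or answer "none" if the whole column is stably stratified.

none

Evaluate Δρ/ρ₀ = −αΔT + βΔS across each adjacent pair:
  72–118 m: −αΔT+βΔS = −(1.9 × 10⁻⁴)(-0.6)+(7.6 × 10⁻⁴)(+0.41) = 4.3 × 10⁻⁴ → stable
  118–146 m: −αΔT+βΔS = −(1.9 × 10⁻⁴)(-0.9)+(7.6 × 10⁻⁴)(-0.12) = 8.0 × 10⁻⁵ → stable
  146–243 m: −αΔT+βΔS = −(1.9 × 10⁻⁴)(-2.5)+(7.6 × 10⁻⁴)(+0.36) = 7.5 × 10⁻⁴ → stable
Every interval has Δρ > 0: the column is stably stratified throughout.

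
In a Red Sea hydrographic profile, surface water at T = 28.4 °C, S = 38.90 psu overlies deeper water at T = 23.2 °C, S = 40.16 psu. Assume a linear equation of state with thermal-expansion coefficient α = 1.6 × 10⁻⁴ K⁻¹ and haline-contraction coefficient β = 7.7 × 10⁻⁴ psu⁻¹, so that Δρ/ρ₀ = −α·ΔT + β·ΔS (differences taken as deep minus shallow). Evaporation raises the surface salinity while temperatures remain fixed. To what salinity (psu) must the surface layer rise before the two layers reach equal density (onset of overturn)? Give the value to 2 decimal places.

Neutral buoyancy requires −α(T_deep − T_surf) + β(S_deep − S_surf′) = 0.
S_surf′ = S_deep − (α/β)·ΔT = 40.16 − (1.6 × 10⁻⁴/7.7 × 10⁻⁴)·(-5.2) = 41.2405 psu.
Increase required: 41.2405 − 38.90 = 2.3405 psu.

41.24 psu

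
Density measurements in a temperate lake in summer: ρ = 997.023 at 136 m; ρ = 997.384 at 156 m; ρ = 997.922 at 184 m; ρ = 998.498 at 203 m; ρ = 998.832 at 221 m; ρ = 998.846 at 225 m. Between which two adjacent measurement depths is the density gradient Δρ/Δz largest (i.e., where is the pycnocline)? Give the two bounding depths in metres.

184–203 m

Compute the density gradient over each adjacent pair:
  136–156 m: Δρ/Δz = 0.361/20 = 0.018 kg m⁻⁴
  156–184 m: Δρ/Δz = 0.538/28 = 0.019 kg m⁻⁴
  184–203 m: Δρ/Δz = 0.576/19 = 0.030 kg m⁻⁴
  203–221 m: Δρ/Δz = 0.334/18 = 0.019 kg m⁻⁴
  221–225 m: Δρ/Δz = 0.014/4 = 3.5 × 10⁻³ kg m⁻⁴
The largest gradient is in the 184–203 m interval — the pycnocline.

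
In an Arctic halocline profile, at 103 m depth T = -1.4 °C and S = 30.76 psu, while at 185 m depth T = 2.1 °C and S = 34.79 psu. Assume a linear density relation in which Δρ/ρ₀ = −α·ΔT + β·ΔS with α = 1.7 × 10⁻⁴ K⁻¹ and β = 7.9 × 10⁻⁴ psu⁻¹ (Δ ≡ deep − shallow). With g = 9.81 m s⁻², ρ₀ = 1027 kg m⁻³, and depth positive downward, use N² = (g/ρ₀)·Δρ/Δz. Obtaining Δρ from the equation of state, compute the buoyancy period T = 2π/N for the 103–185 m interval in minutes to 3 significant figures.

ΔT = +3.5 K, ΔS = +4.03 psu (deep − shallow).
Δρ/ρ₀ = −αΔT + βΔS = -5.95 × 10⁻⁴ + 3.1837 × 10⁻³ = 2.5887 × 10⁻³, so Δρ ≈ 2.659 kg m⁻³.
N² = (g/ρ₀)·Δρ/Δz = g·(Δρ/ρ₀)/Δz = 9.81 × 2.5887 × 10⁻³ / 82 = 3.0970 × 10⁻⁴ s⁻².
N = √(3.0970 × 10⁻⁴) = 0.017598 rad s⁻¹ → T = 2π/N = 357.04 s = 5.9507 min ≈ 5.95 min.

5.95 min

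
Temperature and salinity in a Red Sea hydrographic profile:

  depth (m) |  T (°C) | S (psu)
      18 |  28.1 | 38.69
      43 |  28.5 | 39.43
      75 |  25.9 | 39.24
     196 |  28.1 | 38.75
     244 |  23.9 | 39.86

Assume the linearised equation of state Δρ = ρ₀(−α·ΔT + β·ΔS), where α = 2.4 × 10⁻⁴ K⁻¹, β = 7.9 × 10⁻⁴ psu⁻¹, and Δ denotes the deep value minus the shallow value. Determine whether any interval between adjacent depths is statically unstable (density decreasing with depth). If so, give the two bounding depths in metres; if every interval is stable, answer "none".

75–196 m

Evaluate Δρ/ρ₀ = −αΔT + βΔS across each adjacent pair:
  18–43 m: −αΔT+βΔS = −(2.4 × 10⁻⁴)(+0.4)+(7.9 × 10⁻⁴)(+0.74) = 4.9 × 10⁻⁴ → stable
  43–75 m: −αΔT+βΔS = −(2.4 × 10⁻⁴)(-2.6)+(7.9 × 10⁻⁴)(-0.19) = 4.7 × 10⁻⁴ → stable
  75–196 m: −αΔT+βΔS = −(2.4 × 10⁻⁴)(+2.2)+(7.9 × 10⁻⁴)(-0.49) = -9.2 × 10⁻⁴ → UNSTABLE
  196–244 m: −αΔT+βΔS = −(2.4 × 10⁻⁴)(-4.2)+(7.9 × 10⁻⁴)(+1.11) = 1.9 × 10⁻³ → stable
The 75–196 m interval has Δρ < 0: lighter water underlies denser water.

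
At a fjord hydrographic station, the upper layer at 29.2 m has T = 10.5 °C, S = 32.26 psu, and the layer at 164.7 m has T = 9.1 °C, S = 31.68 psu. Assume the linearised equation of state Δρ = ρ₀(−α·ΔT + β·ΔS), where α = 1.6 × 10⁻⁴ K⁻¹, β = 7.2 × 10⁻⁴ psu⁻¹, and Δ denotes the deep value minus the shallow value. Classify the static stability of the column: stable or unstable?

unstable

ΔT = 9.1 − 10.5 = -1.4 K and ΔS = 31.68 − 32.26 = -0.58 psu (deep − shallow).
−αΔT = 2.24 × 10⁻⁴; βΔS = -4.176 × 10⁻⁴; sum Δρ/ρ₀ = -1.936 × 10⁻⁴.
Δρ/ρ₀ < 0, so Δρ < 0: deeper water is lighter → statically unstable; the column would overturn.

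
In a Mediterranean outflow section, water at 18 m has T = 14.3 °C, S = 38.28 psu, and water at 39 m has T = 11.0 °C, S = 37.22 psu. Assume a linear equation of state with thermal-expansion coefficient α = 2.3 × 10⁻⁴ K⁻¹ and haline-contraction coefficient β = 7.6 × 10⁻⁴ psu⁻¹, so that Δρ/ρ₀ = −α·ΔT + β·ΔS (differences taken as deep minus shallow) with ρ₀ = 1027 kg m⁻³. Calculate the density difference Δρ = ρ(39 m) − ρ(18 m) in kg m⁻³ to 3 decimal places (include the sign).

-0.048 kg m⁻³

ΔT = -3.3 K, ΔS = -1.06 psu (deep − shallow).
Δρ/ρ₀ = −(2.3 × 10⁻⁴)(-3.3) + (7.6 × 10⁻⁴)(-1.06) = -4.66 × 10⁻⁵.
Δρ = 1027 × (-4.66 × 10⁻⁵) = -0.048 kg m⁻³.
Negative Δρ: lighter below, statically unstable.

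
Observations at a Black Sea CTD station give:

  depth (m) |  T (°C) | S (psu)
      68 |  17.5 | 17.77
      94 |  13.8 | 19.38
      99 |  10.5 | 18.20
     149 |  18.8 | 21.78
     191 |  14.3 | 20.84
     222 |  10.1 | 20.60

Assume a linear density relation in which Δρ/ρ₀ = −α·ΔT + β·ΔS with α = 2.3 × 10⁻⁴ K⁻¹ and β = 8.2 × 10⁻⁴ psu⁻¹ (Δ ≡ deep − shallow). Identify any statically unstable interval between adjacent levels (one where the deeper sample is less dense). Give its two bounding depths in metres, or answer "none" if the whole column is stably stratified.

Evaluate Δρ/ρ₀ = −αΔT + βΔS across each adjacent pair:
  68–94 m: −αΔT+βΔS = −(2.3 × 10⁻⁴)(-3.7)+(8.2 × 10⁻⁴)(+1.61) = 2.2 × 10⁻³ → stable
  94–99 m: −αΔT+βΔS = −(2.3 × 10⁻⁴)(-3.3)+(8.2 × 10⁻⁴)(-1.18) = -2.1 × 10⁻⁴ → UNSTABLE
  99–149 m: −αΔT+βΔS = −(2.3 × 10⁻⁴)(+8.3)+(8.2 × 10⁻⁴)(+3.58) = 1.0 × 10⁻³ → stable
  149–191 m: −αΔT+βΔS = −(2.3 × 10⁻⁴)(-4.5)+(8.2 × 10⁻⁴)(-0.94) = 2.6 × 10⁻⁴ → stable
  191–222 m: −αΔT+βΔS = −(2.3 × 10⁻⁴)(-4.2)+(8.2 × 10⁻⁴)(-0.24) = 7.7 × 10⁻⁴ → stable
The 94–99 m interval has Δρ < 0: lighter water underlies denser water.

94–99 m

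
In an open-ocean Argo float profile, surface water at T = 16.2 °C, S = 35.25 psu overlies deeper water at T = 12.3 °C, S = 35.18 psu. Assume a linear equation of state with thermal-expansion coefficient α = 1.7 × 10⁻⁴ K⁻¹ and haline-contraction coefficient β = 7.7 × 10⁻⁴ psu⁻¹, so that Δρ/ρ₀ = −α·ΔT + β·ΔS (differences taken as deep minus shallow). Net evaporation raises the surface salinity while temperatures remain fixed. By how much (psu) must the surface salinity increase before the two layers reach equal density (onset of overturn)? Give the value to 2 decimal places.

0.79 psu

Neutral buoyancy requires −α(T_deep − T_surf) + β(S_deep − S_surf′) = 0.
S_surf′ = S_deep − (α/β)·ΔT = 35.18 − (1.7 × 10⁻⁴/7.7 × 10⁻⁴)·(-3.9) = 36.0410 psu.
Increase required: 36.0410 − 35.25 = 0.7910 psu.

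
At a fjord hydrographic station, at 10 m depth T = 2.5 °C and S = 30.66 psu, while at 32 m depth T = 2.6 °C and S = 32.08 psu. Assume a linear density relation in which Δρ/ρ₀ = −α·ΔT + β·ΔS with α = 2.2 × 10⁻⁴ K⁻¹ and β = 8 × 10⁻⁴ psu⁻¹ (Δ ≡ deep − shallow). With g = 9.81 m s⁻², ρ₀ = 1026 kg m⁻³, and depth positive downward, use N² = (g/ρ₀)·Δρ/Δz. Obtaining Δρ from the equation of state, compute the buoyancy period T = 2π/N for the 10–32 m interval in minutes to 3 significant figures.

ΔT = +0.1 K, ΔS = +1.42 psu (deep − shallow).
Δρ/ρ₀ = −αΔT + βΔS = -2.20 × 10⁻⁵ + 1.136 × 10⁻³ = 1.114 × 10⁻³, so Δρ ≈ 1.143 kg m⁻³.
N² = (g/ρ₀)·Δρ/Δz = g·(Δρ/ρ₀)/Δz = 9.81 × 1.114 × 10⁻³ / 22 = 4.9674 × 10⁻⁴ s⁻².
N = √(4.9674 × 10⁻⁴) = 0.022288 rad s⁻¹ → T = 2π/N = 281.91 s = 4.6985 min ≈ 4.70 min.

4.70 min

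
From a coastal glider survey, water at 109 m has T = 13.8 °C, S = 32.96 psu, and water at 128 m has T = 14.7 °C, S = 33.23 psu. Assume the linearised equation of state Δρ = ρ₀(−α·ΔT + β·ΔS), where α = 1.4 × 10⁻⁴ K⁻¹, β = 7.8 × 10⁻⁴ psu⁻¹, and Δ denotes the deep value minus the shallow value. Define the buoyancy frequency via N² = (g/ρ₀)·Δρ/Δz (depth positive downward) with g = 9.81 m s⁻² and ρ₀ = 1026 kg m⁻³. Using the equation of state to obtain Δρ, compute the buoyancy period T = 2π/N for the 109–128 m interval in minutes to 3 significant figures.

ΔT = +0.9 K, ΔS = +0.27 psu (deep − shallow).
Δρ/ρ₀ = −αΔT + βΔS = -1.26 × 10⁻⁴ + 2.106 × 10⁻⁴ = 8.46 × 10⁻⁵, so Δρ ≈ 0.08680 kg m⁻³.
N² = (g/ρ₀)·Δρ/Δz = g·(Δρ/ρ₀)/Δz = 9.81 × 8.46 × 10⁻⁵ / 19 = 4.3680 × 10⁻⁵ s⁻².
N = √(4.3680 × 10⁻⁵) = 6.6091 × 10⁻³ rad s⁻¹ → T = 2π/N = 950.69 s = 15.845 min ≈ 15.8 min.

15.8 min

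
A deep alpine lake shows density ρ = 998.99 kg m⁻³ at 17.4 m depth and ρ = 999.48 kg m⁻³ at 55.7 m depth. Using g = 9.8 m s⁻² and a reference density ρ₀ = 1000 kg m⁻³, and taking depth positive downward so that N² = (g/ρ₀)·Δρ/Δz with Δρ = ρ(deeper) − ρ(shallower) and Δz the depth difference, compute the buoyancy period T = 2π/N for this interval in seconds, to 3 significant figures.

561 s

Δρ = 999.48 − 998.99 = 0.49 kg m⁻³ over Δz = 55.7 − 17.4 = 38.3 m.
N² = (9.8/1000) × (0.49/38.3) = 1.2538 × 10⁻⁴ s⁻².
N = √(1.2538 × 10⁻⁴) = 0.011197 rad s⁻¹, so T = 2π/N = 561.15 s ≈ 561 s.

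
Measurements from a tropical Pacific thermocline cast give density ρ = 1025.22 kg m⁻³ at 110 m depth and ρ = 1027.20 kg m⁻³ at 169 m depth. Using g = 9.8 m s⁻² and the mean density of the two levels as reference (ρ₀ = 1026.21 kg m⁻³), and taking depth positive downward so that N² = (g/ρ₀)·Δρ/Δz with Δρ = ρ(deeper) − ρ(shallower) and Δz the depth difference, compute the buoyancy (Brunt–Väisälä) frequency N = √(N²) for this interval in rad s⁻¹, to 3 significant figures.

0.0179 rad s⁻¹

Δρ = 1027.20 − 1025.22 = 1.98 kg m⁻³ over Δz = 169 − 110 = 59 m.
N² = (9.8/1026.21) × (1.98/59) = 3.2048 × 10⁻⁴ s⁻².
N = √(3.2048 × 10⁻⁴) = 0.017902 rad s⁻¹ ≈ 0.0179 rad s⁻¹.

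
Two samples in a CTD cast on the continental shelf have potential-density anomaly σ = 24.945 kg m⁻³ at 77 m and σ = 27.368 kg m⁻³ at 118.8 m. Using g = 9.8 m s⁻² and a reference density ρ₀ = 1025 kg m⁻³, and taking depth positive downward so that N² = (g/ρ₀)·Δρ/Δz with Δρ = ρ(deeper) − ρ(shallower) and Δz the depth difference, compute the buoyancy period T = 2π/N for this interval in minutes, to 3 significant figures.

4.45 min

Δρ = 1027.368 − 1024.945 = 2.423 kg m⁻³ over Δz = 118.8 − 77 = 41.8 m.
N² = (9.8/1025) × (2.423/41.8) = 5.5422 × 10⁻⁴ s⁻².
N = √(5.5422 × 10⁻⁴) = 0.023542 rad s⁻¹, so T = 2π/N = 266.89 s = 4.4482 min ≈ 4.45 min.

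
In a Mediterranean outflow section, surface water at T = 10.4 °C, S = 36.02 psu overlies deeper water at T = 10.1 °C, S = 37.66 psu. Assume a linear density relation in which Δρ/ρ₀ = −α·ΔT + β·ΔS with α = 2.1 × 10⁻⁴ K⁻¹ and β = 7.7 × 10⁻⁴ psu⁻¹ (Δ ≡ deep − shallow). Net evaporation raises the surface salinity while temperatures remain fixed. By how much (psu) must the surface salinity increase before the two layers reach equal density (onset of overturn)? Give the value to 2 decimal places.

Neutral buoyancy requires −α(T_deep − T_surf) + β(S_deep − S_surf′) = 0.
S_surf′ = S_deep − (α/β)·ΔT = 37.66 − (2.1 × 10⁻⁴/7.7 × 10⁻⁴)·(-0.3) = 37.7418 psu.
Increase required: 37.7418 − 36.02 = 1.7218 psu.

1.72 psu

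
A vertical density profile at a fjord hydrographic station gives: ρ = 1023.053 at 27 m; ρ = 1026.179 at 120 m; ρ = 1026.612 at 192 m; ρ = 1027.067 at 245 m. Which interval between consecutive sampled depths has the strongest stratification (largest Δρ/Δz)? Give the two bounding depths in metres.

Compute the density gradient over each adjacent pair:
  27–120 m: Δρ/Δz = 3.126/93 = 0.034 kg m⁻⁴
  120–192 m: Δρ/Δz = 0.433/72 = 6.0 × 10⁻³ kg m⁻⁴
  192–245 m: Δρ/Δz = 0.455/53 = 8.6 × 10⁻³ kg m⁻⁴
The largest gradient is in the 27–120 m interval — the pycnocline.

27–120 m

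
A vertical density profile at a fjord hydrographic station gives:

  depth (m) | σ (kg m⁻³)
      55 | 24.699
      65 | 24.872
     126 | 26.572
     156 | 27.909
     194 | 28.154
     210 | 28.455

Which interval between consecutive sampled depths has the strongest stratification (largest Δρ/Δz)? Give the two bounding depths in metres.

126–156 m

Compute the density gradient over each adjacent pair:
  55–65 m: Δρ/Δz = 0.173/10 = 0.017 kg m⁻⁴
  65–126 m: Δρ/Δz = 1.700/61 = 0.028 kg m⁻⁴
  126–156 m: Δρ/Δz = 1.337/30 = 0.045 kg m⁻⁴
  156–194 m: Δρ/Δz = 0.245/38 = 6.4 × 10⁻³ kg m⁻⁴
  194–210 m: Δρ/Δz = 0.301/16 = 0.019 kg m⁻⁴
The largest gradient is in the 126–156 m interval — the pycnocline.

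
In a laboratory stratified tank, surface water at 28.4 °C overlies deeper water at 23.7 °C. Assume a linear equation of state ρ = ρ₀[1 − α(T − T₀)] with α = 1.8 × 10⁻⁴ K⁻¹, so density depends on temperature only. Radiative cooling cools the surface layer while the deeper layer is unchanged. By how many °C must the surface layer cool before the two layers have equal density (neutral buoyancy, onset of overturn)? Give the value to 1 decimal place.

With temperature the only control, equal density requires T_surf′ = T_deep.
T_surf′ = 23.7 °C.
Cooling required: 28.4 − 23.7 = 4.7 °C.

4.7 °C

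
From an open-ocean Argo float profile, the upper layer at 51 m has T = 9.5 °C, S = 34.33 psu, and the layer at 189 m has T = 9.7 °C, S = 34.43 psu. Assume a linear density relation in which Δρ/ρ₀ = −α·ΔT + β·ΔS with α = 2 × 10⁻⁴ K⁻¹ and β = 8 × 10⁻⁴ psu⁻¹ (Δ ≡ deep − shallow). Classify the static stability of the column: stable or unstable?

ΔT = 9.7 − 9.5 = +0.2 K and ΔS = 34.43 − 34.33 = +0.10 psu (deep − shallow).
−αΔT = -4.00 × 10⁻⁵; βΔS = 8.00 × 10⁻⁵; sum Δρ/ρ₀ = 4.00 × 10⁻⁵.
Δρ/ρ₀ > 0, so Δρ > 0: deeper water is denser → statically stable.

stable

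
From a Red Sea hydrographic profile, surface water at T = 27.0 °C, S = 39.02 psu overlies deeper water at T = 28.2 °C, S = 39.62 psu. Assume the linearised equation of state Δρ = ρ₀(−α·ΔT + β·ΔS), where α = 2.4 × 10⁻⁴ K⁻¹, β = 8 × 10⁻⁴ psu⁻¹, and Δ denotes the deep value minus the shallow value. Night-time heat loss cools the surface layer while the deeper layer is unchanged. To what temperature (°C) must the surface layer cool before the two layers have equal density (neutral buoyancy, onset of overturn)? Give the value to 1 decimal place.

Neutral buoyancy requires Δρ = 0, i.e. −α(T_deep − T_surf′) + β(S_deep − S_surf) = 0.
T_surf′ = T_deep − (β/α)·ΔS = 28.2 − (8 × 10⁻⁴/2.4 × 10⁻⁴)·(+0.60) = 26.200 °C.
Cooling required: 27.0 − (26.200) = 0.800 °C.

26.2 °C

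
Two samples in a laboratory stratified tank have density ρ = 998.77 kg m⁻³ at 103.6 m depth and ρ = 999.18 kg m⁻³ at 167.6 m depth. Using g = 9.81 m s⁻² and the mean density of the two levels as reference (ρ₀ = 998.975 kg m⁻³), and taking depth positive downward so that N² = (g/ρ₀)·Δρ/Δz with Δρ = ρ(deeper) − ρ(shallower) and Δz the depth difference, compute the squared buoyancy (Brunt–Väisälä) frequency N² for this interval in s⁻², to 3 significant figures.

6.29 × 10⁻⁵ s⁻²

Δρ = 999.18 − 998.77 = 0.41 kg m⁻³ over Δz = 167.6 − 103.6 = 64 m.
N² = (9.81/998.975) × (0.41/64) = 6.2910 × 10⁻⁵ s⁻² ≈ 6.29 × 10⁻⁵ s⁻².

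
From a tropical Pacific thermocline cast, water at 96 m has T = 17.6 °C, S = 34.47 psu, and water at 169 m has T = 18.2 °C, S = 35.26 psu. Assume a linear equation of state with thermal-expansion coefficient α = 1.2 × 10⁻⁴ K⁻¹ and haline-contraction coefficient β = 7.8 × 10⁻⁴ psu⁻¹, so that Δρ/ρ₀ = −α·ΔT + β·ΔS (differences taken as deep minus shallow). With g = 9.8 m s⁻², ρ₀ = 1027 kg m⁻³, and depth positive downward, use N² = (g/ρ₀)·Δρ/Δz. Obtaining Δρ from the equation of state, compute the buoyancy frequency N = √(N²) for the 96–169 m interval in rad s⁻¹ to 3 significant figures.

8.55 × 10⁻³ rad s⁻¹

ΔT = +0.6 K, ΔS = +0.79 psu (deep − shallow).
Δρ/ρ₀ = −αΔT + βΔS = -7.20 × 10⁻⁵ + 6.162 × 10⁻⁴ = 5.442 × 10⁻⁴, so Δρ ≈ 0.5589 kg m⁻³.
N² = (g/ρ₀)·Δρ/Δz = g·(Δρ/ρ₀)/Δz = 9.8 × 5.442 × 10⁻⁴ / 73 = 7.3057 × 10⁻⁵ s⁻².
N = √(7.3057 × 10⁻⁵) = 8.5473 × 10⁻³ rad s⁻¹ ≈ 8.55 × 10⁻³ rad s⁻¹.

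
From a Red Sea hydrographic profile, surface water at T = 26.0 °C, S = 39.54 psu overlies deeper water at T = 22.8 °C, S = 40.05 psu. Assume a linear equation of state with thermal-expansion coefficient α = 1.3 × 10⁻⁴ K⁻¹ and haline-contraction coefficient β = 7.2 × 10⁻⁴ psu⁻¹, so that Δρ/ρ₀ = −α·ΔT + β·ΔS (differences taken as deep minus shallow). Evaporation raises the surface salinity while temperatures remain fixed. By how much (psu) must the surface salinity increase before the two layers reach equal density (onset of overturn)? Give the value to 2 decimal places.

1.09 psu

Neutral buoyancy requires −α(T_deep − T_surf) + β(S_deep − S_surf′) = 0.
S_surf′ = S_deep − (α/β)·ΔT = 40.05 − (1.3 × 10⁻⁴/7.2 × 10⁻⁴)·(-3.2) = 40.6278 psu.
Increase required: 40.6278 − 39.54 = 1.0878 psu.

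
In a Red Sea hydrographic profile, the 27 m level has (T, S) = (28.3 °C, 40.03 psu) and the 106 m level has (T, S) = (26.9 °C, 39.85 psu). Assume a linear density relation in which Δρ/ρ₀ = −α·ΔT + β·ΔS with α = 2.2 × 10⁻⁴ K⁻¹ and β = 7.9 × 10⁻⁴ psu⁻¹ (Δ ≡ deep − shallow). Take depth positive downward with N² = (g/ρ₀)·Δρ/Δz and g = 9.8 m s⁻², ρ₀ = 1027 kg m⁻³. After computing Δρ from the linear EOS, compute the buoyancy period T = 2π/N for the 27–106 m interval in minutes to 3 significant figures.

23.1 min

ΔT = -1.4 K, ΔS = -0.18 psu (deep − shallow).
Δρ/ρ₀ = −αΔT + βΔS = 3.08 × 10⁻⁴ − 1.422 × 10⁻⁴ = 1.658 × 10⁻⁴, so Δρ ≈ 0.1703 kg m⁻³.
N² = (g/ρ₀)·Δρ/Δz = g·(Δρ/ρ₀)/Δz = 9.8 × 1.658 × 10⁻⁴ / 79 = 2.0568 × 10⁻⁵ s⁻².
N = √(2.0568 × 10⁻⁵) = 4.5352 × 10⁻³ rad s⁻¹ → T = 2π/N = 1.3854 × 10³ s = 23.090 min ≈ 23.1 min.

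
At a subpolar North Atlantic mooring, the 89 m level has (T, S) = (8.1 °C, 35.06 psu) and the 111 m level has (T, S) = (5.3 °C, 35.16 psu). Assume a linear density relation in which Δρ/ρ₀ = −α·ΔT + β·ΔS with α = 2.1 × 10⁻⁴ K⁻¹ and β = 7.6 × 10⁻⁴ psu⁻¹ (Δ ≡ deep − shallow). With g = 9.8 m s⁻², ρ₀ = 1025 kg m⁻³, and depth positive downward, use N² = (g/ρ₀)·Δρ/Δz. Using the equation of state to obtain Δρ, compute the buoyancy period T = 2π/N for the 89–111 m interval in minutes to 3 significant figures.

ΔT = -2.8 K, ΔS = +0.10 psu (deep − shallow).
Δρ/ρ₀ = −αΔT + βΔS = 5.88 × 10⁻⁴ + 7.60 × 10⁻⁵ = 6.64 × 10⁻⁴, so Δρ ≈ 0.6806 kg m⁻³.
N² = (g/ρ₀)·Δρ/Δz = g·(Δρ/ρ₀)/Δz = 9.8 × 6.64 × 10⁻⁴ / 22 = 2.9578 × 10⁻⁴ s⁻².
N = √(2.9578 × 10⁻⁴) = 0.017198 rad s⁻¹ → T = 2π/N = 365.34 s = 6.0890 min ≈ 6.09 min.

6.09 min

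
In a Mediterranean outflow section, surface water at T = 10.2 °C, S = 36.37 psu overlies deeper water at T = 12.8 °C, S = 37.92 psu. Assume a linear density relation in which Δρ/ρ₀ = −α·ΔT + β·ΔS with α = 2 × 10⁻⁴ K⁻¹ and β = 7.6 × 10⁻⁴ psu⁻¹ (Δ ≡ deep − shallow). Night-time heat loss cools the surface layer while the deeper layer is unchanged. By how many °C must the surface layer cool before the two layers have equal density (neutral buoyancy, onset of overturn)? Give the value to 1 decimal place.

3.3 °C

Neutral buoyancy requires Δρ = 0, i.e. −α(T_deep − T_surf′) + β(S_deep − S_surf) = 0.
T_surf′ = T_deep − (β/α)·ΔS = 12.8 − (7.6 × 10⁻⁴/2 × 10⁻⁴)·(+1.55) = 6.910 °C.
Cooling required: 10.2 − (6.910) = 3.290 °C.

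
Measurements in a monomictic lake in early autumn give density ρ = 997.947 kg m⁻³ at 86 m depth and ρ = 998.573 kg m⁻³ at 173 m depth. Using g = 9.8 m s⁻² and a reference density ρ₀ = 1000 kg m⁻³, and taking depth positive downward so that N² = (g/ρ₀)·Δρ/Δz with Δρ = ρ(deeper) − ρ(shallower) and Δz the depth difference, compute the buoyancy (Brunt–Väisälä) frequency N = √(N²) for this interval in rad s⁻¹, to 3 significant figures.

8.40 × 10⁻³ rad s⁻¹

Δρ = 998.573 − 997.947 = 0.626 kg m⁻³ over Δz = 173 − 86 = 87 m.
N² = (9.8/1000) × (0.626/87) = 7.0515 × 10⁻⁵ s⁻².
N = √(7.0515 × 10⁻⁵) = 8.3973 × 10⁻³ rad s⁻¹ ≈ 8.40 × 10⁻³ rad s⁻¹.
A positive N² confirms static stability across the interval.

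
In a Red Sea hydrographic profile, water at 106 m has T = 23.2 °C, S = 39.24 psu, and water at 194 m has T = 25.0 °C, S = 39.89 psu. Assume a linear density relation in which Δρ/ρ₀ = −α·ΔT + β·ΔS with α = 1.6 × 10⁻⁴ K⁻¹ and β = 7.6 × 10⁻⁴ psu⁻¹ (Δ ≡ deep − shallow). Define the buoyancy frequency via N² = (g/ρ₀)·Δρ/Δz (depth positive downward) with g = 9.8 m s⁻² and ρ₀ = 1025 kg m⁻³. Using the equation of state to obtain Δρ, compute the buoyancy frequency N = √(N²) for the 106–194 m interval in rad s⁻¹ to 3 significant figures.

ΔT = +1.8 K, ΔS = +0.65 psu (deep − shallow).
Δρ/ρ₀ = −αΔT + βΔS = -2.88 × 10⁻⁴ + 4.94 × 10⁻⁴ = 2.06 × 10⁻⁴, so Δρ ≈ 0.2112 kg m⁻³.
N² = (g/ρ₀)·Δρ/Δz = g·(Δρ/ρ₀)/Δz = 9.8 × 2.06 × 10⁻⁴ / 88 = 2.2941 × 10⁻⁵ s⁻².
N = √(2.2941 × 10⁻⁵) = 4.7897 × 10⁻³ rad s⁻¹ ≈ 4.79 × 10⁻³ rad s⁻¹.

4.79 × 10⁻³ rad s⁻¹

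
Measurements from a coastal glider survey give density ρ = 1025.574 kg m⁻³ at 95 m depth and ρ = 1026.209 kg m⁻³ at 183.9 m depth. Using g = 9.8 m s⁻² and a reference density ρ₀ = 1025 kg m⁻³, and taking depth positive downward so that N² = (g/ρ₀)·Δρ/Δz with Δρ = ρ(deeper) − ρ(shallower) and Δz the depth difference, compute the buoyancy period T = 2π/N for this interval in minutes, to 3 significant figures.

Δρ = 1026.209 − 1025.574 = 0.635 kg m⁻³ over Δz = 183.9 − 95 = 88.9 m.
N² = (9.8/1025) × (0.635/88.9) = 6.8293 × 10⁻⁵ s⁻².
N = √(6.8293 × 10⁻⁵) = 8.2640 × 10⁻³ rad s⁻¹, so T = 2π/N = 760.31 s = 12.672 min ≈ 12.7 min.

12.7 min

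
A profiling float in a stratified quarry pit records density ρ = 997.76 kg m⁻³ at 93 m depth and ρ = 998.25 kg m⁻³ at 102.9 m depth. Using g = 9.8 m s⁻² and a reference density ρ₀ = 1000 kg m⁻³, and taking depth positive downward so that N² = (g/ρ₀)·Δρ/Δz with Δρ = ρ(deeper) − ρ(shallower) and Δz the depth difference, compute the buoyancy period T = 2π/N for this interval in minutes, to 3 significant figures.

4.75 min

Δρ = 998.25 − 997.76 = 0.49 kg m⁻³ over Δz = 102.9 − 93 = 9.9 m.
N² = (9.8/1000) × (0.49/9.9) = 4.8505 × 10⁻⁴ s⁻².
N = √(4.8505 × 10⁻⁴) = 0.022024 rad s⁻¹, so T = 2π/N = 285.29 s = 4.7548 min ≈ 4.75 min.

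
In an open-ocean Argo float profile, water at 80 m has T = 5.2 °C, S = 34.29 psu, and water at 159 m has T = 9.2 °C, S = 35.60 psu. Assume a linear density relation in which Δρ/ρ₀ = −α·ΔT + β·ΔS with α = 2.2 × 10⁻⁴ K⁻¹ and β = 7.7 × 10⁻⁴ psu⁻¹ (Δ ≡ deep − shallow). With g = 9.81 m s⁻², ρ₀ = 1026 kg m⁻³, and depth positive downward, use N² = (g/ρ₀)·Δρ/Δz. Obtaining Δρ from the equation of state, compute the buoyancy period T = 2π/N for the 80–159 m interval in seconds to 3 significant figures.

ΔT = +4.0 K, ΔS = +1.31 psu (deep − shallow).
Δρ/ρ₀ = −αΔT + βΔS = -8.80 × 10⁻⁴ + 1.0087 × 10⁻³ = 1.287 × 10⁻⁴, so Δρ ≈ 0.1320 kg m⁻³.
N² = (g/ρ₀)·Δρ/Δz = g·(Δρ/ρ₀)/Δz = 9.81 × 1.287 × 10⁻⁴ / 79 = 1.5982 × 10⁻⁵ s⁻².
N = √(1.5982 × 10⁻⁵) = 3.9977 × 10⁻³ rad s⁻¹ → T = 2π/N = 1.5717 × 10³ s ≈ 1.57 × 10³ s.

1.57 × 10³ s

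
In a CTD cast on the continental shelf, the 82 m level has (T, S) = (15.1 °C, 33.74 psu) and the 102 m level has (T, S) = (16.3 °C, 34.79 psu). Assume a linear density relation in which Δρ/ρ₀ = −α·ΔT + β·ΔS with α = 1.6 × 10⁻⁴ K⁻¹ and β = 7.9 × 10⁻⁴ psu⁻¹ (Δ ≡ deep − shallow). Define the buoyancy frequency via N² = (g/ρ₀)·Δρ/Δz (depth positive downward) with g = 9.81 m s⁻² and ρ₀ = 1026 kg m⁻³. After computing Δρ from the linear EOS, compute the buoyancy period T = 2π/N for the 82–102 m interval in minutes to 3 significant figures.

ΔT = +1.2 K, ΔS = +1.05 psu (deep − shallow).
Δρ/ρ₀ = −αΔT + βΔS = -1.92 × 10⁻⁴ + 8.295 × 10⁻⁴ = 6.375 × 10⁻⁴, so Δρ ≈ 0.6541 kg m⁻³.
N² = (g/ρ₀)·Δρ/Δz = g·(Δρ/ρ₀)/Δz = 9.81 × 6.375 × 10⁻⁴ / 20 = 3.1269 × 10⁻⁴ s⁻².
N = √(3.1269 × 10⁻⁴) = 0.017683 rad s⁻¹ → T = 2π/N = 355.32 s = 5.9220 min ≈ 5.92 min.

5.92 min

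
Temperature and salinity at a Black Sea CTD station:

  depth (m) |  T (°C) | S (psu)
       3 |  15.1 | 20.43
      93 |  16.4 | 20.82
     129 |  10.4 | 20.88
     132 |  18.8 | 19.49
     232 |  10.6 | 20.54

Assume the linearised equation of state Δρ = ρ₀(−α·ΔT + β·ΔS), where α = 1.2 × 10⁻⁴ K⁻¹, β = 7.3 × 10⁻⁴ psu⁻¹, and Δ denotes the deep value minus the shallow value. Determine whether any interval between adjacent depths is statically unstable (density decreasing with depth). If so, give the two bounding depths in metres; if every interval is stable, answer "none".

Evaluate Δρ/ρ₀ = −αΔT + βΔS across each adjacent pair:
  3–93 m: −αΔT+βΔS = −(1.2 × 10⁻⁴)(+1.3)+(7.3 × 10⁻⁴)(+0.39) = 1.3 × 10⁻⁴ → stable
  93–129 m: −αΔT+βΔS = −(1.2 × 10⁻⁴)(-6.0)+(7.3 × 10⁻⁴)(+0.06) = 7.6 × 10⁻⁴ → stable
  129–132 m: −αΔT+βΔS = −(1.2 × 10⁻⁴)(+8.4)+(7.3 × 10⁻⁴)(-1.39) = -2.0 × 10⁻³ → UNSTABLE
  132–232 m: −αΔT+βΔS = −(1.2 × 10⁻⁴)(-8.2)+(7.3 × 10⁻⁴)(+1.05) = 1.8 × 10⁻³ → stable
The 129–132 m interval has Δρ < 0: lighter water underlies denser water.

129–132 m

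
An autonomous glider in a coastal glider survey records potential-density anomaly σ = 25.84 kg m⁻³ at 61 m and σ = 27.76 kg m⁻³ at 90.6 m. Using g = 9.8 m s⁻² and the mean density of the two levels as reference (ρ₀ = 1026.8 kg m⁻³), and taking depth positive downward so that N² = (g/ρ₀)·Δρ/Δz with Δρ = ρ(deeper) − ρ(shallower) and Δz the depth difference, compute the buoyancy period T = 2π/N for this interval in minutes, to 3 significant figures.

4.21 min

Δρ = 1027.76 − 1025.84 = 1.92 kg m⁻³ over Δz = 90.6 − 61 = 29.6 m.
N² = (9.8/1026.8) × (1.92/29.6) = 6.1908 × 10⁻⁴ s⁻².
N = √(6.1908 × 10⁻⁴) = 0.024881 rad s⁻¹, so T = 2π/N = 252.53 s = 4.2088 min ≈ 4.21 min.
Since Δρ > 0 the layer is stably stratified.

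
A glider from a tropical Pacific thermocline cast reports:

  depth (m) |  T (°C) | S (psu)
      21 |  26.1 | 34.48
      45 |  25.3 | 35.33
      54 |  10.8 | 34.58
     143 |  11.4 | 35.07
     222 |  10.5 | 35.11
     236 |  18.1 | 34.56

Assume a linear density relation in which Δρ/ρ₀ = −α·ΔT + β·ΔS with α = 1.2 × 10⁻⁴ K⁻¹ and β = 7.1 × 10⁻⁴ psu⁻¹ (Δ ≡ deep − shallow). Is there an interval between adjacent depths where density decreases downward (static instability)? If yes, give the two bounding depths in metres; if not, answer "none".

222–236 m

Evaluate Δρ/ρ₀ = −αΔT + βΔS across each adjacent pair:
  21–45 m: −αΔT+βΔS = −(1.2 × 10⁻⁴)(-0.8)+(7.1 × 10⁻⁴)(+0.85) = 7.0 × 10⁻⁴ → stable
  45–54 m: −αΔT+βΔS = −(1.2 × 10⁻⁴)(-14.5)+(7.1 × 10⁻⁴)(-0.75) = 1.2 × 10⁻³ → stable
  54–143 m: −αΔT+βΔS = −(1.2 × 10⁻⁴)(+0.6)+(7.1 × 10⁻⁴)(+0.49) = 2.8 × 10⁻⁴ → stable
  143–222 m: −αΔT+βΔS = −(1.2 × 10⁻⁴)(-0.9)+(7.1 × 10⁻⁴)(+0.04) = 1.4 × 10⁻⁴ → stable
  222–236 m: −αΔT+βΔS = −(1.2 × 10⁻⁴)(+7.6)+(7.1 × 10⁻⁴)(-0.55) = -1.3 × 10⁻³ → UNSTABLE
The 222–236 m interval has Δρ < 0: lighter water underlies denser water.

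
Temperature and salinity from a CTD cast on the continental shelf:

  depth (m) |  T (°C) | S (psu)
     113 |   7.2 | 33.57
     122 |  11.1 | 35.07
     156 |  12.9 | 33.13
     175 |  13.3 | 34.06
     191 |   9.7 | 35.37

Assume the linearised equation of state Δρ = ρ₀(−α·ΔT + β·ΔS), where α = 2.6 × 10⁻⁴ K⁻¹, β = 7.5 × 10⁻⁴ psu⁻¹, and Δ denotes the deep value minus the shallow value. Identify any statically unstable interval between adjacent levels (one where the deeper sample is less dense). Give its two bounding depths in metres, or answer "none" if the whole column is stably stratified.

122–156 m

Evaluate Δρ/ρ₀ = −αΔT + βΔS across each adjacent pair:
  113–122 m: −αΔT+βΔS = −(2.6 × 10⁻⁴)(+3.9)+(7.5 × 10⁻⁴)(+1.50) = 1.1 × 10⁻⁴ → stable
  122–156 m: −αΔT+βΔS = −(2.6 × 10⁻⁴)(+1.8)+(7.5 × 10⁻⁴)(-1.94) = -1.9 × 10⁻³ → UNSTABLE
  156–175 m: −αΔT+βΔS = −(2.6 × 10⁻⁴)(+0.4)+(7.5 × 10⁻⁴)(+0.93) = 5.9 × 10⁻⁴ → stable
  175–191 m: −αΔT+βΔS = −(2.6 × 10⁻⁴)(-3.6)+(7.5 × 10⁻⁴)(+1.31) = 1.9 × 10⁻³ → stable
The 122–156 m interval has Δρ < 0: lighter water underlies denser water.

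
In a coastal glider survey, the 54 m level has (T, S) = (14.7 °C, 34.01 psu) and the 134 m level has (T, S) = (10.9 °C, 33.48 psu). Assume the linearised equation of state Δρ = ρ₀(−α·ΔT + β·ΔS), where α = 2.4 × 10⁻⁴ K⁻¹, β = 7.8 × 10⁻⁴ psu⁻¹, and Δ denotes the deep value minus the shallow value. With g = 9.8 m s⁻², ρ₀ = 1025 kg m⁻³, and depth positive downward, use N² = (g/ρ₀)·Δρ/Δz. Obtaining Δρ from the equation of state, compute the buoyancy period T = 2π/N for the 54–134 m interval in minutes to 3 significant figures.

ΔT = -3.8 K, ΔS = -0.53 psu (deep − shallow).
Δρ/ρ₀ = −αΔT + βΔS = 9.12 × 10⁻⁴ − 4.134 × 10⁻⁴ = 4.986 × 10⁻⁴, so Δρ ≈ 0.5111 kg m⁻³.
N² = (g/ρ₀)·Δρ/Δz = g·(Δρ/ρ₀)/Δz = 9.8 × 4.986 × 10⁻⁴ / 80 = 6.1078 × 10⁻⁵ s⁻².
N = √(6.1078 × 10⁻⁵) = 7.8152 × 10⁻³ rad s⁻¹ → T = 2π/N = 803.97 s = 13.399 min ≈ 13.4 min.

13.4 min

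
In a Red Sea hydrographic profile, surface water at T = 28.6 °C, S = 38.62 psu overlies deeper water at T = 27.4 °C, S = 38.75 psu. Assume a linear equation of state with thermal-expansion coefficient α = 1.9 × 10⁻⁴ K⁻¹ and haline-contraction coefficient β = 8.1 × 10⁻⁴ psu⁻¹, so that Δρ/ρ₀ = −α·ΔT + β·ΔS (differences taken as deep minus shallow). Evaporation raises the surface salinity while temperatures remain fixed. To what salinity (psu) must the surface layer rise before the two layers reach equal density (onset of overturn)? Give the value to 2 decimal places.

Neutral buoyancy requires −α(T_deep − T_surf) + β(S_deep − S_surf′) = 0.
S_surf′ = S_deep − (α/β)·ΔT = 38.75 − (1.9 × 10⁻⁴/8.1 × 10⁻⁴)·(-1.2) = 39.0315 psu.
Increase required: 39.0315 − 38.62 = 0.4115 psu.

39.03 psu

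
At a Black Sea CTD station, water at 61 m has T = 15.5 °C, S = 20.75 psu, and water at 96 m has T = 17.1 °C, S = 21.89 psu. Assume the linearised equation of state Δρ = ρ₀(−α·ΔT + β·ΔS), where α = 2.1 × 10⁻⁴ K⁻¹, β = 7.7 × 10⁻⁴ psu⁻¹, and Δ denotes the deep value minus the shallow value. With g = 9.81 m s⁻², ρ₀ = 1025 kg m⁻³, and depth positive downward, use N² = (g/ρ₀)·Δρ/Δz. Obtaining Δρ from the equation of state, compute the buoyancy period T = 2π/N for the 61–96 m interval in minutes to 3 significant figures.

8.50 min

ΔT = +1.6 K, ΔS = +1.14 psu (deep − shallow).
Δρ/ρ₀ = −αΔT + βΔS = -3.36 × 10⁻⁴ + 8.778 × 10⁻⁴ = 5.418 × 10⁻⁴, so Δρ ≈ 0.5553 kg m⁻³.
N² = (g/ρ₀)·Δρ/Δz = g·(Δρ/ρ₀)/Δz = 9.81 × 5.418 × 10⁻⁴ / 35 = 1.5186 × 10⁻⁴ s⁻².
N = √(1.5186 × 10⁻⁴) = 0.012323 rad s⁻¹ → T = 2π/N = 509.87 s = 8.4978 min ≈ 8.50 min.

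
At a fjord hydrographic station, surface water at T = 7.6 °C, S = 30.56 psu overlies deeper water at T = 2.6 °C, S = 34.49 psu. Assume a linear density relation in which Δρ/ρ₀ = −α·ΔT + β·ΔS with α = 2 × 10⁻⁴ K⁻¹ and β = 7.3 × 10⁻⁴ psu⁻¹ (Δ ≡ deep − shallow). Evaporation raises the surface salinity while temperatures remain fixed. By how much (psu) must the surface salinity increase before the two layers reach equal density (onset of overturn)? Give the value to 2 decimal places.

5.30 psu

Neutral buoyancy requires −α(T_deep − T_surf) + β(S_deep − S_surf′) = 0.
S_surf′ = S_deep − (α/β)·ΔT = 34.49 − (2 × 10⁻⁴/7.3 × 10⁻⁴)·(-5.0) = 35.8599 psu.
Increase required: 35.8599 − 30.56 = 5.2999 psu.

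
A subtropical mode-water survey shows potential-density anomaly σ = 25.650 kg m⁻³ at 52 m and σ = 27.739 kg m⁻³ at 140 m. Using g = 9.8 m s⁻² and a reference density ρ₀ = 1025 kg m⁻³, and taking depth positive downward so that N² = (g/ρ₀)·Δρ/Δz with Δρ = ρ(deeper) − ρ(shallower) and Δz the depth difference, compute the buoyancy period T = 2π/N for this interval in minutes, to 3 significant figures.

6.95 min

Δρ = 1027.739 − 1025.650 = 2.089 kg m⁻³ over Δz = 140 − 52 = 88 m.
N² = (9.8/1025) × (2.089/88) = 2.2696 × 10⁻⁴ s⁻².
N = √(2.2696 × 10⁻⁴) = 0.015065 rad s⁻¹, so T = 2π/N = 417.07 s = 6.9512 min ≈ 6.95 min.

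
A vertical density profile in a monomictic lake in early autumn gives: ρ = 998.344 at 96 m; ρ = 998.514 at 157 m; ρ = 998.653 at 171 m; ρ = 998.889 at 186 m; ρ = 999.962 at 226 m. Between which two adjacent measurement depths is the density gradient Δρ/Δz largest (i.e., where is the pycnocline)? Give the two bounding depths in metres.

Compute the density gradient over each adjacent pair:
  96–157 m: Δρ/Δz = 0.170/61 = 2.8 × 10⁻³ kg m⁻⁴
  157–171 m: Δρ/Δz = 0.139/14 = 9.9 × 10⁻³ kg m⁻⁴
  171–186 m: Δρ/Δz = 0.236/15 = 0.016 kg m⁻⁴
  186–226 m: Δρ/Δz = 1.073/40 = 0.027 kg m⁻⁴
The largest gradient is in the 186–226 m interval — the pycnocline.

186–226 m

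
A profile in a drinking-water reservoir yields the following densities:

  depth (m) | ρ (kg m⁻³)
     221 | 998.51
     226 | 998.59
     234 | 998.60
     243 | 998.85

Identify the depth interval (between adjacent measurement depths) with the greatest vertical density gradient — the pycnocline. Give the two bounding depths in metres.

234–243 m

Compute the density gradient over each adjacent pair:
  221–226 m: Δρ/Δz = 0.08/5 = 0.016 kg m⁻⁴
  226–234 m: Δρ/Δz = 0.01/8 = 1.3 × 10⁻³ kg m⁻⁴
  234–243 m: Δρ/Δz = 0.25/9 = 0.028 kg m⁻⁴
The largest gradient is in the 234–243 m interval — the pycnocline.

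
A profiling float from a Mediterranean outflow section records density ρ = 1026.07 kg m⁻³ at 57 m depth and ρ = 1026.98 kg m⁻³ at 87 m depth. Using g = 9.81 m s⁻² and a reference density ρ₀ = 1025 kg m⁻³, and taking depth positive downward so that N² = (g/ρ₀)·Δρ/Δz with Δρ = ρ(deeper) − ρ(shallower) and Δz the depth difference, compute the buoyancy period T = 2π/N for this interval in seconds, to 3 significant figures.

Δρ = 1026.98 − 1026.07 = 0.91 kg m⁻³ over Δz = 87 − 57 = 30 m.
N² = (9.81/1025) × (0.91/30) = 2.9031 × 10⁻⁴ s⁻².
N = √(2.9031 × 10⁻⁴) = 0.017038 rad s⁻¹, so T = 2π/N = 368.77 s ≈ 369 s.

369 s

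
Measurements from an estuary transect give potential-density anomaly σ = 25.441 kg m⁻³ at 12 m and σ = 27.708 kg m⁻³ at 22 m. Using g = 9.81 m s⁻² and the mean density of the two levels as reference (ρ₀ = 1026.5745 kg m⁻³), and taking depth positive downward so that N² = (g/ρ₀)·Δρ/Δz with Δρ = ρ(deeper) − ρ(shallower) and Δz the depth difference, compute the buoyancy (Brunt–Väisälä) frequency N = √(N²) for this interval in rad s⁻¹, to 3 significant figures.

0.0465 rad s⁻¹

Δρ = 1027.708 − 1025.441 = 2.267 kg m⁻³ over Δz = 22 − 12 = 10 m.
N² = (9.81/1026.5745) × (2.267/10) = 2.1664 × 10⁻³ s⁻².
N = √(2.1664 × 10⁻³) = 0.046545 rad s⁻¹ ≈ 0.0465 rad s⁻¹.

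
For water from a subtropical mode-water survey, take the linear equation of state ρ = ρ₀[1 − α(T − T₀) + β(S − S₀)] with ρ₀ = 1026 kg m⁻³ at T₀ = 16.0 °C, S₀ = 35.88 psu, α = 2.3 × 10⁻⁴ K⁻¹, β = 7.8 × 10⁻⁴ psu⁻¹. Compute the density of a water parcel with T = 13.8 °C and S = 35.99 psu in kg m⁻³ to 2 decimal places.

T − T₀ = -2.2 K, S − S₀ = +0.11 psu.
Bracket = 1 − α·(-2.2) + β·(+0.11) = 1 + (5.918 × 10⁻⁴) = 1.0005918.
ρ = 1026 × 1.0005918 = 1026.61 kg m⁻³.

1026.61 kg m⁻³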